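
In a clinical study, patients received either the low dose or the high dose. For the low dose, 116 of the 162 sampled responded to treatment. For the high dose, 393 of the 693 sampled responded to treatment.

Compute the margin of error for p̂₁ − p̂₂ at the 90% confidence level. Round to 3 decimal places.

p̂₁ = 116/162 = 0.7160 and p̂₂ = 393/693 = 0.5671.
SE₁ = √(p̂₁(1−p̂₁)/n₁) = √(0.7160·0.2840/162) = 0.03543; SE₂ = √(0.5671·0.4329/693) = 0.01882.
Independent samples: SE of the difference = √(SE₁² + SE₂²) = √(0.0012552849 + 0.0003541924) = 0.04012.
z* for 90% confidence is 1.645, so the margin of error is 1.645 × 0.04012 = 0.06600.

0.066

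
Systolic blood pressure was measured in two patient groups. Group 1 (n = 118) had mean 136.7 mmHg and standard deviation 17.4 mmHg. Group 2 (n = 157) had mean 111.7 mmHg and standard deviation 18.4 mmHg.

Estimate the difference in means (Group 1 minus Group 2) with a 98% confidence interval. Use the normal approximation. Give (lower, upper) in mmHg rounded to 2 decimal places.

Standard errors of each mean: 17.4/√118 = 1.6018 and 18.4/√157 = 1.4685.
SE(x̄₁ − x̄₂) = √(1.6018² + 1.4685²) = 2.1731 for independent samples with unequal variances.
With z* = 2.326, the margin is 2.326 × 2.1731 = 5.0546.
x̄₁ − x̄₂ = 136.7 − 111.7 = 25.0000; the interval is 25.0000 ± 5.0546 = (19.95, 30.05).

(19.95, 30.05)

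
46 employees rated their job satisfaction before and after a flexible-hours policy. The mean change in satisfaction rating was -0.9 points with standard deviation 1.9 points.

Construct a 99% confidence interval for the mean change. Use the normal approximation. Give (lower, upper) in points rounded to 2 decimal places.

(-1.62, -0.18)

Paired design: SE = s_d/√n = 1.9/√46 = 0.2801.
z* = 2.576; margin of error = 2.576 × 0.2801 = 0.7215.
-0.9 ± 0.7215 → (-1.62, -0.18).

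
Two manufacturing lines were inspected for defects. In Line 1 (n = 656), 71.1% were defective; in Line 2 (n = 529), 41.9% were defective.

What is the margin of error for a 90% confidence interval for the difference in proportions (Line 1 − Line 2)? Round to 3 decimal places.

The two standard errors are √(0.7110×0.2890/656) = 0.01770 and √(0.4190×0.5810/529) = 0.02145.
Because the samples are independent, SE_diff = √(0.01770² + 0.02145²) = 0.02781.
Using z* = 1.645 for 90%, ME = 1.645 × 0.02781 = 0.04575.

0.046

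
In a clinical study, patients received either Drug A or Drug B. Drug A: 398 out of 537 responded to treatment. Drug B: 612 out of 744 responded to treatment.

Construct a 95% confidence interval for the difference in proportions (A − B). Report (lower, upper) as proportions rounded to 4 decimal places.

Sample proportions: 398/537 = 0.7412, 612/744 = 0.8226.
Each SE is √(p̂(1−p̂)/n): √(0.7412·0.2588/537) = 0.01890 and √(0.8226·0.1774/744) = 0.01401.
SE(p̂₁ − p̂₂) = √(SE₁² + SE₂²) = √(0.00035721 + 0.0001962801) = 0.02353, since the two samples are independent.
At 95% confidence z* = 1.960; margin = 1.960 × 0.02353 = 0.04612.
The difference is 0.7412 − 0.8226 = -0.0814, so the interval is -0.0814 ± 0.04612 = (-0.1275, -0.0353).

(-0.1275, -0.0353)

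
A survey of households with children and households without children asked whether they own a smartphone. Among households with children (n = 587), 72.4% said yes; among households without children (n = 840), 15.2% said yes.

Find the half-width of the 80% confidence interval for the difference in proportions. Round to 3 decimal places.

0.028

SE₁ = √(p̂₁(1−p̂₁)/n₁) = √(0.7240·0.2760/587) = 0.01845; SE₂ = √(0.1520·0.8480/840) = 0.01239.
Independent samples: SE of the difference = √(SE₁² + SE₂²) = √(0.0003404025 + 0.0001535121) = 0.02222.
z* for 80% confidence is 1.282, so the margin of error is 1.282 × 0.02222 = 0.02849.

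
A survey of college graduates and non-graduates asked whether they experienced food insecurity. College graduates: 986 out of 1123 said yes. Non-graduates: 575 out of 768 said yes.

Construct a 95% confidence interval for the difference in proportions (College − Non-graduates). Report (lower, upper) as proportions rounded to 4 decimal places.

p̂₁ = 986/1123 = 0.8780 and p̂₂ = 575/768 = 0.7487.
SE₁ = √(p̂₁(1−p̂₁)/n₁) = √(0.8780·0.1220/1123) = 0.00977; SE₂ = √(0.7487·0.2513/768) = 0.01565.
Independent samples: SE of the difference = √(SE₁² + SE₂²) = √(0.0000954529 + 0.0002449225) = 0.01845.
z* for 95% confidence is 1.960, so the margin of error is 1.960 × 0.01845 = 0.03616.
Point estimate p̂₁ − p̂₂ = 0.8780 − 0.7487 = 0.1293.
0.1293 ± 0.03616 → (0.0931, 0.1655).

(0.0931, 0.1655)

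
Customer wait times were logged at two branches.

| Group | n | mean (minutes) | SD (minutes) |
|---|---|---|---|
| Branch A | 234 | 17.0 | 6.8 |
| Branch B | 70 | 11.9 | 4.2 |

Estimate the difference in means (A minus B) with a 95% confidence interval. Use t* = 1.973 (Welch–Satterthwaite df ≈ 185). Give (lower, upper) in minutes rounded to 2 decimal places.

SE₁ = s₁/√n₁ = 6.8/√234 = 0.4445; SE₂ = 4.2/√70 = 0.5020.
Independent samples, unequal variances: SE_diff = √(SE₁² + SE₂²) = √(0.19758025 + 0.252004) = 0.6705.
t* = 1.973, so margin of error = 1.973 × 0.6705 = 1.3229.
Difference in means = 17.0 − 11.9 = 5.1000.
5.1000 ± 1.3229 → (3.78, 6.42).

(3.78, 6.42)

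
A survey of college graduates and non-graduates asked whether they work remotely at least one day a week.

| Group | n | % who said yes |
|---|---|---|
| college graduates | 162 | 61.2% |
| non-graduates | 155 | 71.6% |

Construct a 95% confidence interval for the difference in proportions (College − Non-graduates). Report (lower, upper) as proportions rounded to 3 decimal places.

(-0.207, -0.001)

SE₁ = √(p̂₁(1−p̂₁)/n₁) = √(0.6120·0.3880/162) = 0.03829; SE₂ = √(0.7160·0.2840/155) = 0.03622.
Independent samples: SE of the difference = √(SE₁² + SE₂²) = √(0.0014661241 + 0.0013118884) = 0.05271.
z* for 95% confidence is 1.960, so the margin of error is 1.960 × 0.05271 = 0.10331.
Point estimate p̂₁ − p̂₂ = 0.6120 − 0.7160 = -0.1040.
-0.1040 ± 0.10331 → (-0.207, -0.001).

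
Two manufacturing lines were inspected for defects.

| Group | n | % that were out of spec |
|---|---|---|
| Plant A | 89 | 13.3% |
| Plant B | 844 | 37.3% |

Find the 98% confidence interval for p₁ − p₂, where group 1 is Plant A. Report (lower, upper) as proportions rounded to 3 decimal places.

Each SE is √(p̂(1−p̂)/n): √(0.1330·0.8670/89) = 0.03599 and √(0.3730·0.6270/844) = 0.01665.
SE(p̂₁ − p̂₂) = √(SE₁² + SE₂²) = √(0.0012952801 + 0.0002772225) = 0.03965, since the two samples are independent.
At 98% confidence z* = 2.326; margin = 2.326 × 0.03965 = 0.09223.
The difference is 0.1330 − 0.3730 = -0.2400, so the interval is -0.2400 ± 0.09223 = (-0.332, -0.148).

(-0.332, -0.148)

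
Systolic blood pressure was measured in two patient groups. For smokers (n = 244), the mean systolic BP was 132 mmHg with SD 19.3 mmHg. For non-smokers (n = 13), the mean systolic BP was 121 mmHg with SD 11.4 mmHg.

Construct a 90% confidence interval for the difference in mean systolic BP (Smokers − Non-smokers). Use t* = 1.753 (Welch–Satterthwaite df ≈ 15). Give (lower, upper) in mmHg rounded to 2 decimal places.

Standard errors of each mean: 19.3/√244 = 1.2356 and 11.4/√13 = 3.1618.
SE(x̄₁ − x̄₂) = √(1.2356² + 3.1618²) = 3.3947 for independent samples with unequal variances.
With t* = 1.753, the margin is 1.753 × 3.3947 = 5.9509.
x̄₁ − x̄₂ = 132 − 121 = 11.0000; the interval is 11.0000 ± 5.9509 = (5.05, 16.95).

(5.05, 16.95)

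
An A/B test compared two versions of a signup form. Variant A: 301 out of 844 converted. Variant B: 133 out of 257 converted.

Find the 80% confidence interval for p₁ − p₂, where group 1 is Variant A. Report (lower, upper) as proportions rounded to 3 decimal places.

(-0.206, -0.116)

Sample proportions: 301/844 = 0.3566, 133/257 = 0.5175.
Each SE is √(p̂(1−p̂)/n): √(0.3566·0.6434/844) = 0.01649 and √(0.5175·0.4825/257) = 0.03117.
SE(p̂₁ − p̂₂) = √(SE₁² + SE₂²) = √(0.0002719201 + 0.0009715689) = 0.03526, since the two samples are independent.
At 80% confidence z* = 1.282; margin = 1.282 × 0.03526 = 0.04520.
The difference is 0.3566 − 0.5175 = -0.1609, so the interval is -0.1609 ± 0.04520 = (-0.206, -0.116).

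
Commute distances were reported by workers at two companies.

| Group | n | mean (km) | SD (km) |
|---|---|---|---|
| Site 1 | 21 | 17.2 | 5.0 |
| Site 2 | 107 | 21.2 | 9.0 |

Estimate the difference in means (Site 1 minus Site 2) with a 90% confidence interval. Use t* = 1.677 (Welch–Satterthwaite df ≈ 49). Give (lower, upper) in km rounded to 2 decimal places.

(-6.34, -1.66)

Per-group SEs: s₁/√n₁ = 5.0/√21 = 1.0911, s₂/√n₂ = 9.0/√107 = 0.8701.
Unpooled SE of the difference: √(1.19049921 + 0.75707401) = 1.3956.
Margin of error = t* · SE = 1.677 × 1.3956 = 2.3404.
x̄₁ − x̄₂ = 17.2 − 21.2 = -4.0000.
CI: -4.0000 ± 2.3404 = (-6.34, -1.66).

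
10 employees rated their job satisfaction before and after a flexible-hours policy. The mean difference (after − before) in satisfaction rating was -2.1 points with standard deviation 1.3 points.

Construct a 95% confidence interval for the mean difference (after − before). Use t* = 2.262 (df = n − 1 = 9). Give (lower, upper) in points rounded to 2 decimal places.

This is a matched-pairs design, so SE = s_d/√n = 1.3/√10 = 0.4111.
Margin = 2.262 × 0.4111 = 0.9299; the interval is -2.1 ± 0.9299 = (-3.03, -1.17).

(-3.03, -1.17)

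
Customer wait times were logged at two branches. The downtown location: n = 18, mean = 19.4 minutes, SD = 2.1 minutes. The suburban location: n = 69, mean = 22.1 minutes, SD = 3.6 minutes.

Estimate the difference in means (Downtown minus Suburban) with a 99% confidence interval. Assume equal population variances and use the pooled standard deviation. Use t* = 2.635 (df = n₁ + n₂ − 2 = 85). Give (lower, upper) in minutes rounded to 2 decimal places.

(-5.04, -0.36)

Pooled variance s_p² = [17·2.1² + 68·3.6²] / (18+69−2) = 11.2500, so s_p = 3.3541.
SE_diff = s_p·√(1/n₁ + 1/n₂) = 3.3541·√(1/18 + 1/69) = 0.8877.
t* = 2.635; margin = 2.635 × 0.8877 = 2.3391.
Difference = 19.4 − 22.1 = -2.7000.
-2.7000 ± 2.3391 → (-5.04, -0.36).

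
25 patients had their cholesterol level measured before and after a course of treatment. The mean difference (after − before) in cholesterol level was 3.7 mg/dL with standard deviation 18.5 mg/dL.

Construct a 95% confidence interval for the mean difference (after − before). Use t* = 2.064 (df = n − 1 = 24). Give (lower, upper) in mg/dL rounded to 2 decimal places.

(-3.94, 11.34)

This is a matched-pairs design, so SE = s_d/√n = 18.5/√25 = 3.7000.
Margin = 2.064 × 3.7000 = 7.6368; the interval is 3.7 ± 7.6368 = (-3.94, 11.34).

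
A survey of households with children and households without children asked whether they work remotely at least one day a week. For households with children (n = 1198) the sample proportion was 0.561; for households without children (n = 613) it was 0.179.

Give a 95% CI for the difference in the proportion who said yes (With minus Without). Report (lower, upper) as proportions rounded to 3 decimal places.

(0.341, 0.423)

Each SE is √(p̂(1−p̂)/n): √(0.5610·0.4390/1198) = 0.01434 and √(0.1790·0.8210/613) = 0.01548.
SE(p̂₁ − p̂₂) = √(SE₁² + SE₂²) = √(0.0002056356 + 0.0002396304) = 0.02110, since the two samples are independent.
At 95% confidence z* = 1.960; margin = 1.960 × 0.02110 = 0.04136.
The difference is 0.5610 − 0.1790 = 0.3820, so the interval is 0.3820 ± 0.04136 = (0.341, 0.423).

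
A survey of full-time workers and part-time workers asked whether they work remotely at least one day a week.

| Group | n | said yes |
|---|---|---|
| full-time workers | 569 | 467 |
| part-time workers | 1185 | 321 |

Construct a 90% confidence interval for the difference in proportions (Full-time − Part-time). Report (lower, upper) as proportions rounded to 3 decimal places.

Sample proportions: 467/569 = 0.8207, 321/1185 = 0.2709.
Each SE is √(p̂(1−p̂)/n): √(0.8207·0.1793/569) = 0.01608 and √(0.2709·0.7291/1185) = 0.01291.
SE(p̂₁ − p̂₂) = √(SE₁² + SE₂²) = √(0.0002585664 + 0.0001666681) = 0.02062, since the two samples are independent.
At 90% confidence z* = 1.645; margin = 1.645 × 0.02062 = 0.03392.
The difference is 0.8207 − 0.2709 = 0.5498, so the interval is 0.5498 ± 0.03392 = (0.516, 0.584).

(0.516, 0.584)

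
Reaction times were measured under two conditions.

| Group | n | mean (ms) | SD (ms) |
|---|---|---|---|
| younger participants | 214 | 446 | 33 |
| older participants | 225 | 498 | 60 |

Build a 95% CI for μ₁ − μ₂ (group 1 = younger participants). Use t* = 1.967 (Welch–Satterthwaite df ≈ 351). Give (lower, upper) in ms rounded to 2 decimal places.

SE₁ = s₁/√n₁ = 33/√214 = 2.2558; SE₂ = 60/√225 = 4.0000.
Independent samples, unequal variances: SE_diff = √(SE₁² + SE₂²) = √(5.08863364 + 16.0) = 4.5922.
t* = 1.967, so margin of error = 1.967 × 4.5922 = 9.0329.
Difference in means = 446 − 498 = -52.0000.
-52.0000 ± 9.0329 → (-61.03, -42.97).

(-61.03, -42.97)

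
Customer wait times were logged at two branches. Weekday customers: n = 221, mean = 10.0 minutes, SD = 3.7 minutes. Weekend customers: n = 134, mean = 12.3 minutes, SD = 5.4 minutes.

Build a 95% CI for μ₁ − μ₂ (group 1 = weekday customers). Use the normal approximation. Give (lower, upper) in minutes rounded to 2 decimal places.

(-3.34, -1.26)

SE₁ = s₁/√n₁ = 3.7/√221 = 0.2489; SE₂ = 5.4/√134 = 0.4665.
Independent samples, unequal variances: SE_diff = √(SE₁² + SE₂²) = √(0.06195121 + 0.21762225) = 0.5287.
z* = 1.960, so margin of error = 1.960 × 0.5287 = 1.0363.
Difference in means = 10.0 − 12.3 = -2.3000.
-2.3000 ± 1.0363 → (-3.34, -1.26).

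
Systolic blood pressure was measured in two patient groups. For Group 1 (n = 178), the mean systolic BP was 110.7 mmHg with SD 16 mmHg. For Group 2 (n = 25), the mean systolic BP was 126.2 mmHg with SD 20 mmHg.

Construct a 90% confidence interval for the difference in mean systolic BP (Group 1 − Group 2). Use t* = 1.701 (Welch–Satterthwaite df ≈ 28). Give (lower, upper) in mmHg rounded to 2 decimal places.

Standard errors of each mean: 16/√178 = 1.1993 and 20/√25 = 4.0000.
SE(x̄₁ − x̄₂) = √(1.1993² + 4.0000²) = 4.1759 for independent samples with unequal variances.
With t* = 1.701, the margin is 1.701 × 4.1759 = 7.1032.
x̄₁ − x̄₂ = 110.7 − 126.2 = -15.5000; the interval is -15.5000 ± 7.1032 = (-22.60, -8.40).

(-22.60, -8.40)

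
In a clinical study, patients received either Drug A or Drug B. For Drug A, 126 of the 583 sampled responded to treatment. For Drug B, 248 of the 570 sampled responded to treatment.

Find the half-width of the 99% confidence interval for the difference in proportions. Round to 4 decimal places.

First, p̂₁ = 126/583 = 0.2161; p̂₂ = 248/570 = 0.4351.
The two standard errors are √(0.2161×0.7839/583) = 0.01705 and √(0.4351×0.5649/570) = 0.02077.
Because the samples are independent, SE_diff = √(0.01705² + 0.02077²) = 0.02687.
Using z* = 2.576 for 99%, ME = 2.576 × 0.02687 = 0.06922.

0.0692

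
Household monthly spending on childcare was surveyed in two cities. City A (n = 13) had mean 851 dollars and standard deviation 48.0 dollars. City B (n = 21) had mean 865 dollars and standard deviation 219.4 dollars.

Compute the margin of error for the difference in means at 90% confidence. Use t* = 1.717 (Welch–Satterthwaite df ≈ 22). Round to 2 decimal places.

Standard errors of each mean: 48.0/√13 = 13.3128 and 219.4/√21 = 47.8770.
SE(x̄₁ − x̄₂) = √(13.3128² + 47.8770²) = 49.6934 for independent samples with unequal variances.
With t* = 1.717, the margin is 1.717 × 49.6934 = 85.3236.

85.32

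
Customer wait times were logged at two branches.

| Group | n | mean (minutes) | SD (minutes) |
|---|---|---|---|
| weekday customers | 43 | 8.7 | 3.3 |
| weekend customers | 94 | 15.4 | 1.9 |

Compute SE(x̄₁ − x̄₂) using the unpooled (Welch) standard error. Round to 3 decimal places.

0.540

Per-group SEs: s₁/√n₁ = 3.3/√43 = 0.5032, s₂/√n₂ = 1.9/√94 = 0.1960.
Unpooled SE of the difference: √(0.25321024 + 0.038416) = 0.5400.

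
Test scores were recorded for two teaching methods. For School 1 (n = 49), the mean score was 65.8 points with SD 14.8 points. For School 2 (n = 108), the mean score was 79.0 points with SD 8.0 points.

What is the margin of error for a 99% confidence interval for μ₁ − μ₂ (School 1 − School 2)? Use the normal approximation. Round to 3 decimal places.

5.796

Standard errors of each mean: 14.8/√49 = 2.1143 and 8.0/√108 = 0.7698.
SE(x̄₁ − x̄₂) = √(2.1143² + 0.7698²) = 2.2501 for independent samples with unequal variances.
With z* = 2.576, the margin is 2.576 × 2.2501 = 5.7963.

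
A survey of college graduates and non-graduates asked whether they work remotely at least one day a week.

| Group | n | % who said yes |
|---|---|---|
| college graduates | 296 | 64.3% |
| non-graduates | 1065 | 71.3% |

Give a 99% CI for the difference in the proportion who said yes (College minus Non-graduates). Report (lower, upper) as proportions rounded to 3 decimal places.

SE₁ = √(p̂₁(1−p̂₁)/n₁) = √(0.6430·0.3570/296) = 0.02785; SE₂ = √(0.7130·0.2870/1065) = 0.01386.
Independent samples: SE of the difference = √(SE₁² + SE₂²) = √(0.0007756225 + 0.0001920996) = 0.03111.
z* for 99% confidence is 2.576, so the margin of error is 2.576 × 0.03111 = 0.08014.
Point estimate p̂₁ − p̂₂ = 0.6430 − 0.7130 = -0.0700.
-0.0700 ± 0.08014 → (-0.150, 0.010).

(-0.150, 0.010)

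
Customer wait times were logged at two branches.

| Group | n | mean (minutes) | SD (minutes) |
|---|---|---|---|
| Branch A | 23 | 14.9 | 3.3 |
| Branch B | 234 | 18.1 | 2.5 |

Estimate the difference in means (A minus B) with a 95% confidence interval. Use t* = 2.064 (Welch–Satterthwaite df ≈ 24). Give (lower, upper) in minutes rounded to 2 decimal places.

(-4.66, -1.74)

Per-group SEs: s₁/√n₁ = 3.3/√23 = 0.6881, s₂/√n₂ = 2.5/√234 = 0.1634.
Unpooled SE of the difference: √(0.47348161 + 0.02669956) = 0.7072.
Margin of error = t* · SE = 2.064 × 0.7072 = 1.4597.
x̄₁ − x̄₂ = 14.9 − 18.1 = -3.2000.
CI: -3.2000 ± 1.4597 = (-4.66, -1.74).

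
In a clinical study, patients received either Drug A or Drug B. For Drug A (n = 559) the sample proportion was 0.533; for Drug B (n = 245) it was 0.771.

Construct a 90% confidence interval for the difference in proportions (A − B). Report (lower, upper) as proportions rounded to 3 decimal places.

(-0.294, -0.182)

The two standard errors are √(0.5330×0.4670/559) = 0.02110 and √(0.7710×0.2290/245) = 0.02684.
Because the samples are independent, SE_diff = √(0.02110² + 0.02684²) = 0.03414.
Using z* = 1.645 for 90%, ME = 1.645 × 0.03414 = 0.05616.
p̂₁ − p̂₂ = -0.2380; interval -0.2380 ± 0.05616 gives (-0.294, -0.182).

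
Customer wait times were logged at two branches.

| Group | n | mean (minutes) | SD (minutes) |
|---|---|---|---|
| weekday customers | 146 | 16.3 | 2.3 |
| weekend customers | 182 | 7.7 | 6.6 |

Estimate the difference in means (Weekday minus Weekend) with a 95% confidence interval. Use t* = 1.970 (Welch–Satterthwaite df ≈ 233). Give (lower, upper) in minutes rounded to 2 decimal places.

(7.57, 9.63)

Standard errors of each mean: 2.3/√146 = 0.1903 and 6.6/√182 = 0.4892.
SE(x̄₁ − x̄₂) = √(0.1903² + 0.4892²) = 0.5249 for independent samples with unequal variances.
With t* = 1.970, the margin is 1.970 × 0.5249 = 1.0341.
x̄₁ − x̄₂ = 16.3 − 7.7 = 8.6000; the interval is 8.6000 ± 1.0341 = (7.57, 9.63).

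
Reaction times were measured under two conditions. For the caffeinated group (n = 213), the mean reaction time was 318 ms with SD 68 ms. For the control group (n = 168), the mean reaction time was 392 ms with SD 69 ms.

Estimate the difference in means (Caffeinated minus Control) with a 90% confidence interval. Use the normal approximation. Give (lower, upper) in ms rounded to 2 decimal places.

(-85.64, -62.36)

SE₁ = s₁/√n₁ = 68/√213 = 4.6593; SE₂ = 69/√168 = 5.3235.
Independent samples, unequal variances: SE_diff = √(SE₁² + SE₂²) = √(21.70907649 + 28.33965225) = 7.0745.
z* = 1.645, so margin of error = 1.645 × 7.0745 = 11.6376.
Difference in means = 318 − 392 = -74.0000.
-74.0000 ± 11.6376 → (-85.64, -62.36).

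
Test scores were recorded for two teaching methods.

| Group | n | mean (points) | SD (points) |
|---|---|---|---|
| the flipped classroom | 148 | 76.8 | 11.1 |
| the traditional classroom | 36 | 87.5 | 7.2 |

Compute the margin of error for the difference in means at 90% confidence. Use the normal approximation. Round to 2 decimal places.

Standard errors of each mean: 11.1/√148 = 0.9124 and 7.2/√36 = 1.2000.
SE(x̄₁ − x̄₂) = √(0.9124² + 1.2000²) = 1.5075 for independent samples with unequal variances.
With z* = 1.645, the margin is 1.645 × 1.5075 = 2.4798.

2.48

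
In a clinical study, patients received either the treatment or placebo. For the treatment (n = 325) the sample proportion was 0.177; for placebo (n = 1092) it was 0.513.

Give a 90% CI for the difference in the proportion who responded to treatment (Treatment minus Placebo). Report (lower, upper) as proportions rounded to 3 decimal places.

(-0.379, -0.293)

SE₁ = √(p̂₁(1−p̂₁)/n₁) = √(0.1770·0.8230/325) = 0.02117; SE₂ = √(0.5130·0.4870/1092) = 0.01513.
Independent samples: SE of the difference = √(SE₁² + SE₂²) = √(0.0004481689 + 0.0002289169) = 0.02602.
z* for 90% confidence is 1.645, so the margin of error is 1.645 × 0.02602 = 0.04280.
Point estimate p̂₁ − p̂₂ = 0.1770 − 0.5130 = -0.3360.
-0.3360 ± 0.04280 → (-0.379, -0.293).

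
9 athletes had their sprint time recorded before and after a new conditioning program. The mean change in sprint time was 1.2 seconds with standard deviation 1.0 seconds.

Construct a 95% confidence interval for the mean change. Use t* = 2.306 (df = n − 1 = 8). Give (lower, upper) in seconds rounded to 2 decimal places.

(0.43, 1.97)

This is a matched-pairs design, so SE = s_d/√n = 1.0/√9 = 0.3333.
Margin = 2.306 × 0.3333 = 0.7686; the interval is 1.2 ± 0.7686 = (0.43, 1.97).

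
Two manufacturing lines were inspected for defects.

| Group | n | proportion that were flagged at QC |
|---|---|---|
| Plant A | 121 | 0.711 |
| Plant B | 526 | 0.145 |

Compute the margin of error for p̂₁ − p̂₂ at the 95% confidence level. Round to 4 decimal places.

SE₁ = √(p̂₁(1−p̂₁)/n₁) = √(0.7110·0.2890/121) = 0.04121; SE₂ = √(0.1450·0.8550/526) = 0.01535.
Independent samples: SE of the difference = √(SE₁² + SE₂²) = √(0.0016982641 + 0.0002356225) = 0.04398.
z* for 95% confidence is 1.960, so the margin of error is 1.960 × 0.04398 = 0.08620.

0.0862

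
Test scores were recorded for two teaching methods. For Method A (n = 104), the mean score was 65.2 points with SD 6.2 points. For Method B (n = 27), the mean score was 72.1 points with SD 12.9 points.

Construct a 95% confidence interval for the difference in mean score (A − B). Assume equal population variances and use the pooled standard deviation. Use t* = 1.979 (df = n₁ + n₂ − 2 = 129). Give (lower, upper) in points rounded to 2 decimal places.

(-10.33, -3.47)

Pooled variance s_p² = [103·6.2² + 26·12.9²] / (104+27−2) = 64.2324, so s_p = 8.0145.
SE_diff = s_p·√(1/n₁ + 1/n₂) = 8.0145·√(1/104 + 1/27) = 1.7311.
t* = 1.979; margin = 1.979 × 1.7311 = 3.4258.
Difference = 65.2 − 72.1 = -6.9000.
-6.9000 ± 3.4258 → (-10.33, -3.47).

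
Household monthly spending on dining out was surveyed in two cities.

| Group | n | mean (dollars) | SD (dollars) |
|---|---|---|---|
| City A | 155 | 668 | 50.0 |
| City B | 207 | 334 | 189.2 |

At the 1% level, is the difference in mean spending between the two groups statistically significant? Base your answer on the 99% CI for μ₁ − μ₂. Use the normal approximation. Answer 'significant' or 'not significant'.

SE₁ = s₁/√n₁ = 50.0/√155 = 4.0161; SE₂ = 189.2/√207 = 13.1503.
Independent samples, unequal variances: SE_diff = √(SE₁² + SE₂²) = √(16.12905921 + 172.93039009) = 13.7499.
z* = 2.576, so margin of error = 2.576 × 13.7499 = 35.4197.
Difference in means = 668 − 334 = 334.0000.
334.0000 ± 35.4197 → (298.5803, 369.4197).
The interval (298.5803, 369.4197) does not contain 0, so the difference is significant.

significant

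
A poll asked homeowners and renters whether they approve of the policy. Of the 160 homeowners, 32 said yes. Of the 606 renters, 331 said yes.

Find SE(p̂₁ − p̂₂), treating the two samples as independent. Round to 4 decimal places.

Sample proportions: 32/160 = 0.2000, 331/606 = 0.5462.
Each SE is √(p̂(1−p̂)/n): √(0.2000·0.8000/160) = 0.03162 and √(0.5462·0.4538/606) = 0.02022.
SE(p̂₁ − p̂₂) = √(SE₁² + SE₂²) = √(0.0009998244 + 0.0004088484) = 0.03753, since the two samples are independent.

0.0375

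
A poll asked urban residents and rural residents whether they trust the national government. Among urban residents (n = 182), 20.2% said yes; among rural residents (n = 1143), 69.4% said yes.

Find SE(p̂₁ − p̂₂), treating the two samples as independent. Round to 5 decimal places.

0.03273

The two standard errors are √(0.2020×0.7980/182) = 0.02976 and √(0.6940×0.3060/1143) = 0.01363.
Because the samples are independent, SE_diff = √(0.02976² + 0.01363²) = 0.03273.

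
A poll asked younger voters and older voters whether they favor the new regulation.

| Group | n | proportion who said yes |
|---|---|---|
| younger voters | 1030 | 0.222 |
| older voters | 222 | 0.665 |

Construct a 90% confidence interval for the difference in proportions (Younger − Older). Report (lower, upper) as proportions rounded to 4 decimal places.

SE₁ = √(p̂₁(1−p̂₁)/n₁) = √(0.2220·0.7780/1030) = 0.01295; SE₂ = √(0.6650·0.3350/222) = 0.03168.
Independent samples: SE of the difference = √(SE₁² + SE₂²) = √(0.0001677025 + 0.0010036224) = 0.03422.
z* for 90% confidence is 1.645, so the margin of error is 1.645 × 0.03422 = 0.05629.
Point estimate p̂₁ − p̂₂ = 0.2220 − 0.6650 = -0.4430.
-0.4430 ± 0.05629 → (-0.4993, -0.3867).

(-0.4993, -0.3867)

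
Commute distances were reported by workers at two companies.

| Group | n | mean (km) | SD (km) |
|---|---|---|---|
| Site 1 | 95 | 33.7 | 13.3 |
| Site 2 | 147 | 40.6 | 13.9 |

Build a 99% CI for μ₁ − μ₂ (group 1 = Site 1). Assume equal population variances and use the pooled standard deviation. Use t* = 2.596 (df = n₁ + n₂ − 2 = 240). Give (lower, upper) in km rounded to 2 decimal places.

(-11.57, -2.23)

s_p = √[((n₁−1)s₁² + (n₂−1)s₂²)/(n₁+n₂−2)] = √[(94·13.3² + 146·13.9²)/240] = 13.6681.
SE = 13.6681·√(1/95 + 1/147) = 1.7993.
With t* = 2.596, margin = 2.596 × 1.7993 = 4.6710.
x̄₁ − x̄₂ = 33.7 − 40.6 = -6.9000; interval -6.9000 ± 4.6710 = (-11.57, -2.23).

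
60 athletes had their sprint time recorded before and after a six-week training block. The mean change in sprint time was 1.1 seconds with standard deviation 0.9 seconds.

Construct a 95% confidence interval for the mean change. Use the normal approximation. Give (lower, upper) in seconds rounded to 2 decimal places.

(0.87, 1.33)

This is a matched-pairs design, so SE = s_d/√n = 0.9/√60 = 0.1162.
Margin = 1.960 × 0.1162 = 0.2278; the interval is 1.1 ± 0.2278 = (0.87, 1.33).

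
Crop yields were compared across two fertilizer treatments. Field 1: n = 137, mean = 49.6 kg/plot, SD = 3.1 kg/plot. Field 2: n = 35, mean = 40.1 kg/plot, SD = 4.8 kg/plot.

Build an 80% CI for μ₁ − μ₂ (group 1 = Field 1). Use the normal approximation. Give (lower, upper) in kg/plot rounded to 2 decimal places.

SE₁ = s₁/√n₁ = 3.1/√137 = 0.2649; SE₂ = 4.8/√35 = 0.8113.
Independent samples, unequal variances: SE_diff = √(SE₁² + SE₂²) = √(0.07017201 + 0.65820769) = 0.8535.
z* = 1.282, so margin of error = 1.282 × 0.8535 = 1.0942.
Difference in means = 49.6 − 40.1 = 9.5000.
9.5000 ± 1.0942 → (8.41, 10.59).

(8.41, 10.59)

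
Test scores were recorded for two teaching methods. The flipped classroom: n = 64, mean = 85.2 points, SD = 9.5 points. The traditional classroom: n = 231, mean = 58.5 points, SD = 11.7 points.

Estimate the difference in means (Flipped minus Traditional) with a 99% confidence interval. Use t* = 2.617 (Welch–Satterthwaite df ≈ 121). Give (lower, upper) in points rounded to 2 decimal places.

Per-group SEs: s₁/√n₁ = 9.5/√64 = 1.1875, s₂/√n₂ = 11.7/√231 = 0.7698.
Unpooled SE of the difference: √(1.41015625 + 0.59259204) = 1.4152.
Margin of error = t* · SE = 2.617 × 1.4152 = 3.7036.
x̄₁ − x̄₂ = 85.2 − 58.5 = 26.7000.
CI: 26.7000 ± 3.7036 = (23.00, 30.40).

(23.00, 30.40)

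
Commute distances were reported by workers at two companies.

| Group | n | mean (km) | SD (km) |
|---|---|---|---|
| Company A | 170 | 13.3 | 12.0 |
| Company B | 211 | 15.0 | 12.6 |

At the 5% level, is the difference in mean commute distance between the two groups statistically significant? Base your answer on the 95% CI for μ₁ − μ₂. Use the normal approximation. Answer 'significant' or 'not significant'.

Per-group SEs: s₁/√n₁ = 12.0/√170 = 0.9204, s₂/√n₂ = 12.6/√211 = 0.8674.
Unpooled SE of the difference: √(0.84713616 + 0.75238276) = 1.2647.
Margin of error = z* · SE = 1.960 × 1.2647 = 2.4788.
x̄₁ − x̄₂ = 13.3 − 15.0 = -1.7000.
CI: -1.7000 ± 2.4788 = (-4.1788, 0.7788).
The interval (-4.1788, 0.7788) contains 0, so the difference is not significant.

not significant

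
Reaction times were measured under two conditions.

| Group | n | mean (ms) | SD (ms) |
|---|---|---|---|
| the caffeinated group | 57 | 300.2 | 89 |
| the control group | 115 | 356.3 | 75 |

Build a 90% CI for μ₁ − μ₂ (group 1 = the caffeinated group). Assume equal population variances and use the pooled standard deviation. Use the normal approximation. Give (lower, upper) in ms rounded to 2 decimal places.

Pooled variance s_p² = [56·89² + 114·75²] / (57+115−2) = 6381.3294, so s_p = 79.8832.
SE_diff = s_p·√(1/n₁ + 1/n₂) = 79.8832·√(1/57 + 1/115) = 12.9400.
z* = 1.645; margin = 1.645 × 12.9400 = 21.2863.
Difference = 300.2 − 356.3 = -56.1000.
-56.1000 ± 21.2863 → (-77.39, -34.81).

(-77.39, -34.81)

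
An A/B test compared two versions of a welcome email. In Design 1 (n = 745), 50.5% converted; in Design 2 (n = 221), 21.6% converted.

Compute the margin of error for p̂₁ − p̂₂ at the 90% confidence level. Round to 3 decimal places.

0.055

The two standard errors are √(0.5050×0.4950/745) = 0.01832 and √(0.2160×0.7840/221) = 0.02768.
Because the samples are independent, SE_diff = √(0.01832² + 0.02768²) = 0.03319.
Using z* = 1.645 for 90%, ME = 1.645 × 0.03319 = 0.05460.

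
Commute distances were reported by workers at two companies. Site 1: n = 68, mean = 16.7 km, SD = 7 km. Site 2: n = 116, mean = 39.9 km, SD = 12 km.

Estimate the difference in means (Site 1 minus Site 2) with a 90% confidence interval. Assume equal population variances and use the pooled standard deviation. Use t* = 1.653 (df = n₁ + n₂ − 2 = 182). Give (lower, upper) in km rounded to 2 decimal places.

(-25.84, -20.56)

s_p = √[((n₁−1)s₁² + (n₂−1)s₂²)/(n₁+n₂−2)] = √[(67·7² + 115·12²)/182] = 10.4416.
SE = 10.4416·√(1/68 + 1/116) = 1.5947.
With t* = 1.653, margin = 1.653 × 1.5947 = 2.6360.
x̄₁ − x̄₂ = 16.7 − 39.9 = -23.2000; interval -23.2000 ± 2.6360 = (-25.84, -20.56).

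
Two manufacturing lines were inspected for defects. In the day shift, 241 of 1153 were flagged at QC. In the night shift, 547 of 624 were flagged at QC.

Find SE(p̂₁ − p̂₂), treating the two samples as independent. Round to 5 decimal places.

Sample proportions: 241/1153 = 0.2090, 547/624 = 0.8766.
Each SE is √(p̂(1−p̂)/n): √(0.2090·0.7910/1153) = 0.01197 and √(0.8766·0.1234/624) = 0.01317.
SE(p̂₁ − p̂₂) = √(SE₁² + SE₂²) = √(0.0001432809 + 0.0001734489) = 0.01780, since the two samples are independent.

0.01780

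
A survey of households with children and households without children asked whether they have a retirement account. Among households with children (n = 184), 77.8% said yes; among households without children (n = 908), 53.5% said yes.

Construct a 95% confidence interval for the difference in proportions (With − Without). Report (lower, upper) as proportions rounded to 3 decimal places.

The two standard errors are √(0.7780×0.2220/184) = 0.03064 and √(0.5350×0.4650/908) = 0.01655.
Because the samples are independent, SE_diff = √(0.03064² + 0.01655²) = 0.03482.
Using z* = 1.960 for 95%, ME = 1.960 × 0.03482 = 0.06825.
p̂₁ − p̂₂ = 0.2430; interval 0.2430 ± 0.06825 gives (0.175, 0.311).

(0.175, 0.311)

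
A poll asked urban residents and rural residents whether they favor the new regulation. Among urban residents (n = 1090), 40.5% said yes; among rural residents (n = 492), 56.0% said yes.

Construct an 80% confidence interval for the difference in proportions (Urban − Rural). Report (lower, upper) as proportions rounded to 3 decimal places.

The two standard errors are √(0.4050×0.5950/1090) = 0.01487 and √(0.5600×0.4400/492) = 0.02238.
Because the samples are independent, SE_diff = √(0.01487² + 0.02238²) = 0.02687.
Using z* = 1.282 for 80%, ME = 1.282 × 0.02687 = 0.03445.
p̂₁ − p̂₂ = -0.1550; interval -0.1550 ± 0.03445 gives (-0.189, -0.121).

(-0.189, -0.121)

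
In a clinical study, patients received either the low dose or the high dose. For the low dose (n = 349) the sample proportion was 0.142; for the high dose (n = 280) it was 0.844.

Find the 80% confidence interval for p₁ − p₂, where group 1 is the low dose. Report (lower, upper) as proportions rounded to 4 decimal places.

(-0.7387, -0.6653)

SE₁ = √(p̂₁(1−p̂₁)/n₁) = √(0.1420·0.8580/349) = 0.01868; SE₂ = √(0.8440·0.1560/280) = 0.02168.
Independent samples: SE of the difference = √(SE₁² + SE₂²) = √(0.0003489424 + 0.0004700224) = 0.02862.
z* for 80% confidence is 1.282, so the margin of error is 1.282 × 0.02862 = 0.03669.
Point estimate p̂₁ − p̂₂ = 0.1420 − 0.8440 = -0.7020.
-0.7020 ± 0.03669 → (-0.7387, -0.6653).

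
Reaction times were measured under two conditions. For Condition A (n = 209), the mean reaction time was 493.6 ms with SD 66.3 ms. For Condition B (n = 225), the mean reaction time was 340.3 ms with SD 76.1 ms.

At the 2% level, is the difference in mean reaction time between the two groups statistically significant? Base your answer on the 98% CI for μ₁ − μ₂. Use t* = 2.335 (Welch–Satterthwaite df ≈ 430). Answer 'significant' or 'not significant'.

significant

SE₁ = s₁/√n₁ = 66.3/√209 = 4.5861; SE₂ = 76.1/√225 = 5.0733.
Independent samples, unequal variances: SE_diff = √(SE₁² + SE₂²) = √(21.03231321 + 25.73837289) = 6.8389.
t* = 2.335, so margin of error = 2.335 × 6.8389 = 15.9688.
Difference in means = 493.6 − 340.3 = 153.3000.
153.3000 ± 15.9688 → (137.3312, 169.2688).
The interval (137.3312, 169.2688) does not contain 0, so the difference is significant.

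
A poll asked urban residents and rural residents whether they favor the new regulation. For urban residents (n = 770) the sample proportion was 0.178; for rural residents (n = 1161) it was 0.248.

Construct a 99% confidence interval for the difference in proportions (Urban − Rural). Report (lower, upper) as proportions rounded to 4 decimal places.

SE₁ = √(p̂₁(1−p̂₁)/n₁) = √(0.1780·0.8220/770) = 0.01378; SE₂ = √(0.2480·0.7520/1161) = 0.01267.
Independent samples: SE of the difference = √(SE₁² + SE₂²) = √(0.0001898884 + 0.0001605289) = 0.01872.
z* for 99% confidence is 2.576, so the margin of error is 2.576 × 0.01872 = 0.04822.
Point estimate p̂₁ − p̂₂ = 0.1780 − 0.2480 = -0.0700.
-0.0700 ± 0.04822 → (-0.1182, -0.0218).

(-0.1182, -0.0218)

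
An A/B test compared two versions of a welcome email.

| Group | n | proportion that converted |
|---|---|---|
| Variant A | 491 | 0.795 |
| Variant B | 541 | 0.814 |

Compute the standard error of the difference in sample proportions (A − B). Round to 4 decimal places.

0.0247

Each SE is √(p̂(1−p̂)/n): √(0.7950·0.2050/491) = 0.01822 and √(0.8140·0.1860/541) = 0.01673.
SE(p̂₁ − p̂₂) = √(SE₁² + SE₂²) = √(0.0003319684 + 0.0002798929) = 0.02474, since the two samples are independent.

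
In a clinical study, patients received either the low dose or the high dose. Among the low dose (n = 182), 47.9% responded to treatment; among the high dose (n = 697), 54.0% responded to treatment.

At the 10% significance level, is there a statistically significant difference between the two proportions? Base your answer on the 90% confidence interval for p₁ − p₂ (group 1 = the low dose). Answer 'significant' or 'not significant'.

SE₁ = √(p̂₁(1−p̂₁)/n₁) = √(0.4790·0.5210/182) = 0.03703; SE₂ = √(0.5400·0.4600/697) = 0.01888.
Independent samples: SE of the difference = √(SE₁² + SE₂²) = √(0.0013712209 + 0.0003564544) = 0.04157.
z* for 90% confidence is 1.645, so the margin of error is 1.645 × 0.04157 = 0.06838.
Point estimate p̂₁ − p̂₂ = 0.4790 − 0.5400 = -0.0610.
-0.0610 ± 0.06838 → (-0.12938, 0.00738).
The interval (-0.12938, 0.00738) contains 0, so the difference is not significant.

not significant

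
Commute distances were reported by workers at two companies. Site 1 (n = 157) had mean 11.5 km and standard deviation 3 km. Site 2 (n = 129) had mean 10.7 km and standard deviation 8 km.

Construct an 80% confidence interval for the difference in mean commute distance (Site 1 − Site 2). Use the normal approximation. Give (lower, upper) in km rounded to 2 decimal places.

SE₁ = s₁/√n₁ = 3/√157 = 0.2394; SE₂ = 8/√129 = 0.7044.
Independent samples, unequal variances: SE_diff = √(SE₁² + SE₂²) = √(0.05731236 + 0.49617936) = 0.7440.
z* = 1.282, so margin of error = 1.282 × 0.7440 = 0.9538.
Difference in means = 11.5 − 10.7 = 0.8000.
0.8000 ± 0.9538 → (-0.15, 1.75).

(-0.15, 1.75)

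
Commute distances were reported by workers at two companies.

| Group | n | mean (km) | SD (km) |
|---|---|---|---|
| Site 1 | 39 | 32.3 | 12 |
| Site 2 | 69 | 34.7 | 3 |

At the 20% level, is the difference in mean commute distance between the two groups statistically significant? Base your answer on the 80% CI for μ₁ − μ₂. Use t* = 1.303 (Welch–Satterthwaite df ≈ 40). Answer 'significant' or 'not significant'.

SE₁ = s₁/√n₁ = 12/√39 = 1.9215; SE₂ = 3/√69 = 0.3612.
Independent samples, unequal variances: SE_diff = √(SE₁² + SE₂²) = √(3.69216225 + 0.13046544) = 1.9552.
t* = 1.303, so margin of error = 1.303 × 1.9552 = 2.5476.
Difference in means = 32.3 − 34.7 = -2.4000.
-2.4000 ± 2.5476 → (-4.9476, 0.1476).
The interval (-4.9476, 0.1476) contains 0, so the difference is not significant.

not significant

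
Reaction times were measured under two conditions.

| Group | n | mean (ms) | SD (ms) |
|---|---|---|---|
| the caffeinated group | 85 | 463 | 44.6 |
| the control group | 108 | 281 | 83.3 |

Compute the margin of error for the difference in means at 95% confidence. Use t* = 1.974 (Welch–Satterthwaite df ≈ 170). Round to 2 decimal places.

18.48

Standard errors of each mean: 44.6/√85 = 4.8375 and 83.3/√108 = 8.0155.
SE(x̄₁ − x̄₂) = √(4.8375² + 8.0155²) = 9.3621 for independent samples with unequal variances.
With t* = 1.974, the margin is 1.974 × 9.3621 = 18.4808.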